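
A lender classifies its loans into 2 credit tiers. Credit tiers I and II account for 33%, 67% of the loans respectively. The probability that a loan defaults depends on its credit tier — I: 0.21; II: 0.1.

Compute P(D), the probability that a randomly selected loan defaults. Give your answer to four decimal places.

P(D) = P(D|I)·P(I) + P(D|II)·P(II)
      = 0.21·0.33 + 0.1·0.67
      = 0.0693 + 0.067 = 0.1363

0.1363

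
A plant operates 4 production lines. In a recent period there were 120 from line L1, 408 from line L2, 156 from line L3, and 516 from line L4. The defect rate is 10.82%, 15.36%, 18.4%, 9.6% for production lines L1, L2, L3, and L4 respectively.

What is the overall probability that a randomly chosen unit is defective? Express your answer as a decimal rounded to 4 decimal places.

P(D) ≈ 0.1282

Total: 120 + 408 + 156 + 516 = 1200.
P(L1) = 120/1200 = 0.1. P(L2) = 408/1200 = 0.34. P(L3) = 156/1200 = 0.13. P(L4) = 516/1200 = 0.43.
P(D) = P(D|L1)·P(L1) + P(D|L2)·P(L2) + P(D|L3)·P(L3) + P(D|L4)·P(L4)
      = 0.1082·0.1 + 0.1536·0.34 + 0.184·0.13 + 0.096·0.43
      = 0.01082 + 0.052224 + 0.02392 + 0.04128 = 0.128244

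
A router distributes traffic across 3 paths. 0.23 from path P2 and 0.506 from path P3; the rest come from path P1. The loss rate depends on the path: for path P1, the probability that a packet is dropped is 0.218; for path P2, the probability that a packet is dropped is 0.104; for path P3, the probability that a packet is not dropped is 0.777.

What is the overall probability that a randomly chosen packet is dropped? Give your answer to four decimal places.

0.1943

P(P1) = 1 − (0.23 + 0.506) = 0.264.
P(L|P3) = 1 − 0.777 = 0.223.
P(L) = P(L|P1)·P(P1) + P(L|P2)·P(P2) + P(L|P3)·P(P3)
      = 0.218·0.264 + 0.104·0.23 + 0.223·0.506
      = 0.057552 + 0.02392 + 0.112838 = 0.19431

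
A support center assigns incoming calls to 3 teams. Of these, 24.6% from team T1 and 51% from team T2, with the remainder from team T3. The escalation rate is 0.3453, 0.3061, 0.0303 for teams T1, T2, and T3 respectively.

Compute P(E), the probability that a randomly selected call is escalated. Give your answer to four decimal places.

P(T3) = 1 − (0.246 + 0.51) = 0.244.
By the law of total probability,
P(E) = P(E|T1)·P(T1) + P(E|T2)·P(T2) + P(E|T3)·P(T3)
      = 0.3453·0.246 + 0.3061·0.51 + 0.0303·0.244
      = 0.0849438 + 0.156111 + 0.0073932 = 0.248448

0.2484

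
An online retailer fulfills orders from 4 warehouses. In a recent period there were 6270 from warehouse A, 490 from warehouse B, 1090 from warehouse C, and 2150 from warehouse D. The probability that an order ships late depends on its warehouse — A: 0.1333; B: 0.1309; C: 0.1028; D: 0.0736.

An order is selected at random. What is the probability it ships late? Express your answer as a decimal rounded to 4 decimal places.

Total: 6270 + 490 + 1090 + 2150 = 10000.
P(A) = 6270/10000 = 0.627. P(B) = 490/10000 = 0.049. P(C) = 1090/10000 = 0.109. P(D) = 2150/10000 = 0.215.
P(L) = P(L|A)·P(A) + P(L|B)·P(B) + P(L|C)·P(C) + P(L|D)·P(D)
      = 0.1333·0.627 + 0.1309·0.049 + 0.1028·0.109 + 0.0736·0.215
      = 0.0835791 + 0.0064141 + 0.0112052 + 0.015824 = 0.1170224

P(L) ≈ 0.1170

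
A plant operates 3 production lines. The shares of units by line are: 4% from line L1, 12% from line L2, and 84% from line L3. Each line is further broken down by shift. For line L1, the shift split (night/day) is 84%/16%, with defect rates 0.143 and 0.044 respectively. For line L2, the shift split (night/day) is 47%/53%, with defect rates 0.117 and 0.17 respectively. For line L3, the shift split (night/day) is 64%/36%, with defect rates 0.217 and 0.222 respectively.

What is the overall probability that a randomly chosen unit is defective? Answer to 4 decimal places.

P(D|L1) = 0.84·0.143 + 0.16·0.044 = 0.12012 + 0.00704 = 0.12716
P(D|L2) = 0.47·0.117 + 0.53·0.17 = 0.05499 + 0.0901 = 0.14509
P(D|L3) = 0.64·0.217 + 0.36·0.222 = 0.13888 + 0.07992 = 0.2188
By total probability over the outer partition,
P(D) = 0.04·0.12716 + 0.12·0.14509 + 0.84·0.2188
      = 0.0050864 + 0.0174108 + 0.183792 = 0.2062892

0.2063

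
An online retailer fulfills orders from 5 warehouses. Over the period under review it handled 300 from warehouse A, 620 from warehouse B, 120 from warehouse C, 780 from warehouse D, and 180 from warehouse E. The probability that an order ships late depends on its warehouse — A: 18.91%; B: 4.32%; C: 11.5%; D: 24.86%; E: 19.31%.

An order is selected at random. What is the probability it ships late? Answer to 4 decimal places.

Total: 300 + 620 + 120 + 780 + 180 = 2000.
P(A) = 300/2000 = 0.15. P(B) = 620/2000 = 0.31. P(C) = 120/2000 = 0.06. P(D) = 780/2000 = 0.39. P(E) = 180/2000 = 0.09.
By the law of total probability,
P(L) = P(L|A)·P(A) + P(L|B)·P(B) + P(L|C)·P(C) + P(L|D)·P(D) + P(L|E)·P(E)
      = 0.1891·0.15 + 0.0432·0.31 + 0.115·0.06 + 0.2486·0.39 + 0.1931·0.09
      = 0.028365 + 0.013392 + 0.0069 + 0.096954 + 0.017379 = 0.16299

P(L) ≈ 0.1630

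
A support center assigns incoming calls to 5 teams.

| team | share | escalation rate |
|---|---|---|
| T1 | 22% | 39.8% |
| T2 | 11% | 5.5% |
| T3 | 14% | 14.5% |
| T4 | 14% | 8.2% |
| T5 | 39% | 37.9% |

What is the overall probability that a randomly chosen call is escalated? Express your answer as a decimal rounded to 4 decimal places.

P(E) ≈ 0.2732

Using total probability over the partition,
P(E) = P(E|T1)·P(T1) + P(E|T2)·P(T2) + P(E|T3)·P(T3) + P(E|T4)·P(T4) + P(E|T5)·P(T5)
      = 0.398·0.22 + 0.055·0.11 + 0.145·0.14 + 0.082·0.14 + 0.379·0.39
      = 0.08756 + 0.00605 + 0.0203 + 0.01148 + 0.14781 = 0.2732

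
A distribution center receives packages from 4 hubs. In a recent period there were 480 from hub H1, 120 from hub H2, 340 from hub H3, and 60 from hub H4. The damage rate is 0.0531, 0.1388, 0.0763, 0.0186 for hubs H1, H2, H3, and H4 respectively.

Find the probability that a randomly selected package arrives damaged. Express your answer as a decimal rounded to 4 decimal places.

Total: 480 + 120 + 340 + 60 = 1000.
P(H1) = 480/1000 = 0.48. P(H2) = 120/1000 = 0.12. P(H3) = 340/1000 = 0.34. P(H4) = 60/1000 = 0.06.
P(D) = P(D|H1)·P(H1) + P(D|H2)·P(H2) + P(D|H3)·P(H3) + P(D|H4)·P(H4)
      = 0.0531·0.48 + 0.1388·0.12 + 0.0763·0.34 + 0.0186·0.06
      = 0.025488 + 0.016656 + 0.025942 + 0.001116 = 0.069202

0.0692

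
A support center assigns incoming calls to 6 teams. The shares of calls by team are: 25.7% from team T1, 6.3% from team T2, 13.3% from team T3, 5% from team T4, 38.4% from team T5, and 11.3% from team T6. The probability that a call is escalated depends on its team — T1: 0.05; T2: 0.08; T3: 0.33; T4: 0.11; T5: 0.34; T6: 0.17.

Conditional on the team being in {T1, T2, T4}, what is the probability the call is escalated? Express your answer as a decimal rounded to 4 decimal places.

P(E|S) ≈ 0.0632

Let S = {T1, T2, T4}.
P(S) = 0.257 + 0.063 + 0.05 = 0.37.
P(E ∩ S) = 0.05·0.257 + 0.08·0.063 + 0.11·0.05 = 0.01285 + 0.00504 + 0.0055 = 0.02339.
P(E | S) = 0.02339 / 0.37 = 0.063216…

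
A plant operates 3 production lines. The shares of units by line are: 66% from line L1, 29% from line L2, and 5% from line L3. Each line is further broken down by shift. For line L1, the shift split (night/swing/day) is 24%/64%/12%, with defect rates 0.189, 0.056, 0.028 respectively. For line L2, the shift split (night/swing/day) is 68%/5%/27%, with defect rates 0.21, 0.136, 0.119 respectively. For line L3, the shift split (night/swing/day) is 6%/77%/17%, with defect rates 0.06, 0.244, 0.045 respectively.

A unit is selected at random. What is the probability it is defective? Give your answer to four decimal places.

0.1185

P(D|L1) = 0.24·0.189 + 0.64·0.056 + 0.12·0.028 = 0.04536 + 0.03584 + 0.00336 = 0.08456
P(D|L2) = 0.68·0.21 + 0.05·0.136 + 0.27·0.119 = 0.1428 + 0.0068 + 0.03213 = 0.18173
P(D|L3) = 0.06·0.06 + 0.77·0.244 + 0.17·0.045 = 0.0036 + 0.18788 + 0.00765 = 0.19913
By total probability over the outer partition,
P(D) = 0.66·0.08456 + 0.29·0.18173 + 0.05·0.19913
      = 0.0558096 + 0.0527017 + 0.0099565 = 0.1184678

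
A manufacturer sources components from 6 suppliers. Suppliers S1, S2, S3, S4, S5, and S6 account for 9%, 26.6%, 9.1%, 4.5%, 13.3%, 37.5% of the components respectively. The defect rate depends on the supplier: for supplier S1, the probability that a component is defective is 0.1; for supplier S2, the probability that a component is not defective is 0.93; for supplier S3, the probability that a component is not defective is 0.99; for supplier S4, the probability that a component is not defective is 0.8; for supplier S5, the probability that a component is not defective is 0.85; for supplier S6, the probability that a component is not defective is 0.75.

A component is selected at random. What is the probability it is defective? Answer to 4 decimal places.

P(D|S2) = 1 − 0.93 = 0.07.
P(D|S3) = 1 − 0.99 = 0.01.
P(D|S4) = 1 − 0.8 = 0.2.
P(D|S5) = 1 − 0.85 = 0.15.
P(D|S6) = 1 − 0.75 = 0.25.
By the law of total probability,
P(D) = P(D|S1)·P(S1) + P(D|S2)·P(S2) + P(D|S3)·P(S3) + P(D|S4)·P(S4) + P(D|S5)·P(S5) + P(D|S6)·P(S6)
      = 0.1·0.09 + 0.07·0.266 + 0.01·0.091 + 0.2·0.045 + 0.15·0.133 + 0.25·0.375
      = 0.009 + 0.01862 + 0.00091 + 0.009 + 0.01995 + 0.09375 = 0.15123

0.1512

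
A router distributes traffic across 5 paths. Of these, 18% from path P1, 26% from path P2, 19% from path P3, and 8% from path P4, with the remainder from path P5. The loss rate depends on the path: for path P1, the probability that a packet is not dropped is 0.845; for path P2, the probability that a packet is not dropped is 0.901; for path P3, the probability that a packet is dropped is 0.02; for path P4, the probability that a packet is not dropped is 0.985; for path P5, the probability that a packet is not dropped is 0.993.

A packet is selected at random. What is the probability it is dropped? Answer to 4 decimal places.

P(P5) = 1 − (0.18 + 0.26 + 0.19 + 0.08) = 0.29.
P(L|P1) = 1 − 0.845 = 0.155.
P(L|P2) = 1 − 0.901 = 0.099.
P(L|P4) = 1 − 0.985 = 0.015.
P(L|P5) = 1 − 0.993 = 0.007.
P(L) = P(L|P1)·P(P1) + P(L|P2)·P(P2) + P(L|P3)·P(P3) + P(L|P4)·P(P4) + P(L|P5)·P(P5)
      = 0.155·0.18 + 0.099·0.26 + 0.02·0.19 + 0.015·0.08 + 0.007·0.29
      = 0.0279 + 0.02574 + 0.0038 + 0.0012 + 0.00203 = 0.06067

0.0607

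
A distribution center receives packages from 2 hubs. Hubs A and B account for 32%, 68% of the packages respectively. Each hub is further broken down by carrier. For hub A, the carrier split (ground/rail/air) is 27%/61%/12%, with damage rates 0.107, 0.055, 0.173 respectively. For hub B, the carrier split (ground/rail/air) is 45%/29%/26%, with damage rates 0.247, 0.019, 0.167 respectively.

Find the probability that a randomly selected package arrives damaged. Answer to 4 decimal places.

0.1355

P(D|A) = 0.27·0.107 + 0.61·0.055 + 0.12·0.173 = 0.02889 + 0.03355 + 0.02076 = 0.0832
P(D|B) = 0.45·0.247 + 0.29·0.019 + 0.26·0.167 = 0.11115 + 0.00551 + 0.04342 = 0.16008
By total probability over the outer partition,
P(D) = 0.32·0.0832 + 0.68·0.16008
      = 0.026624 + 0.1088544 = 0.1354784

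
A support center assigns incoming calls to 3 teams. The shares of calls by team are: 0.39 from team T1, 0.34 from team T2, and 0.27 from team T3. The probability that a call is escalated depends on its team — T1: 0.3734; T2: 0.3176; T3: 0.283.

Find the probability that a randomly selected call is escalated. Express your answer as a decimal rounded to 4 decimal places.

P(E) ≈ 0.3300

Using total probability over the partition,
P(E) = P(E|T1)·P(T1) + P(E|T2)·P(T2) + P(E|T3)·P(T3)
      = 0.3734·0.39 + 0.3176·0.34 + 0.283·0.27
      = 0.145626 + 0.107984 + 0.07641 = 0.33002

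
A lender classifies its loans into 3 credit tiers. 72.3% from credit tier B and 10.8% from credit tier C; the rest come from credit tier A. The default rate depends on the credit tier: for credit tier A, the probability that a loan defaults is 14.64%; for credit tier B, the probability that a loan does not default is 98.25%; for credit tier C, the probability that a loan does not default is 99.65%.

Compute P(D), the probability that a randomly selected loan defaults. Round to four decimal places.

P(D) ≈ 0.0378

P(A) = 1 − (0.723 + 0.108) = 0.169.
P(D|B) = 1 − 0.9825 = 0.0175.
P(D|C) = 1 − 0.9965 = 0.0035.
P(D) = P(D|A)·P(A) + P(D|B)·P(B) + P(D|C)·P(C)
      = 0.1464·0.169 + 0.0175·0.723 + 0.0035·0.108
      = 0.0247416 + 0.0126525 + 0.000378 = 0.0377721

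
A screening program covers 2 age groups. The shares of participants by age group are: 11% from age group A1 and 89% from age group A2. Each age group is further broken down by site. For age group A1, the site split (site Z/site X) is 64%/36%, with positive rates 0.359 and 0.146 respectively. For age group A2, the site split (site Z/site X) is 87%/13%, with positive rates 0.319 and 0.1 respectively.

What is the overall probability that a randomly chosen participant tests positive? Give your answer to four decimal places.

P(T|A1) = 0.64·0.359 + 0.36·0.146 = 0.22976 + 0.05256 = 0.28232
P(T|A2) = 0.87·0.319 + 0.13·0.1 = 0.27753 + 0.013 = 0.29053
By total probability over the outer partition,
P(T) = 0.11·0.28232 + 0.89·0.29053
      = 0.0310552 + 0.2585717 = 0.2896269

0.2896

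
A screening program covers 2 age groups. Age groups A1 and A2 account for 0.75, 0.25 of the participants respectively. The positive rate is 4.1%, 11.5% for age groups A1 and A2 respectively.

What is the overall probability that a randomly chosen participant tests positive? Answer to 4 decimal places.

0.0595

Summing over the partition,
P(T) = P(T|A1)·P(A1) + P(T|A2)·P(A2)
      = 0.041·0.75 + 0.115·0.25
      = 0.03075 + 0.02875 = 0.0595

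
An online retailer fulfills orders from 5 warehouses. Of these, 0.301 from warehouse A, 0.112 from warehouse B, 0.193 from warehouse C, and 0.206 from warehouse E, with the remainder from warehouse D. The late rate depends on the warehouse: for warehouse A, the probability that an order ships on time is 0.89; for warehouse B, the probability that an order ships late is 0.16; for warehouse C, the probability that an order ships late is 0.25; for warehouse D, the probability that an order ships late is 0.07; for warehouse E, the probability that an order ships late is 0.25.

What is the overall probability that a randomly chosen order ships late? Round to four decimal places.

0.1639

P(D) = 1 − (0.301 + 0.112 + 0.193 + 0.206) = 0.188.
P(L|A) = 1 − 0.89 = 0.11.
P(L) = P(L|A)·P(A) + P(L|B)·P(B) + P(L|C)·P(C) + P(L|D)·P(D) + P(L|E)·P(E)
      = 0.11·0.301 + 0.16·0.112 + 0.25·0.193 + 0.07·0.188 + 0.25·0.206
      = 0.03311 + 0.01792 + 0.04825 + 0.01316 + 0.0515 = 0.16394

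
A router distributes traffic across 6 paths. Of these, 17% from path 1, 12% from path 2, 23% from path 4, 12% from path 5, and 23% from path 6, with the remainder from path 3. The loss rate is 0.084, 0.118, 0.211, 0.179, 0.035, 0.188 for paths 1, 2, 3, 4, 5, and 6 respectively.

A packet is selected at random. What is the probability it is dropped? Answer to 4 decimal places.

P(3) = 1 − (0.17 + 0.12 + 0.23 + 0.12 + 0.23) = 0.13.
Summing over the partition,
P(L) = P(L|1)·P(1) + P(L|2)·P(2) + P(L|3)·P(3) + P(L|4)·P(4) + P(L|5)·P(5) + P(L|6)·P(6)
      = 0.084·0.17 + 0.118·0.12 + 0.211·0.13 + 0.179·0.23 + 0.035·0.12 + 0.188·0.23
      = 0.01428 + 0.01416 + 0.02743 + 0.04117 + 0.0042 + 0.04324 = 0.14448

P(L) ≈ 0.1445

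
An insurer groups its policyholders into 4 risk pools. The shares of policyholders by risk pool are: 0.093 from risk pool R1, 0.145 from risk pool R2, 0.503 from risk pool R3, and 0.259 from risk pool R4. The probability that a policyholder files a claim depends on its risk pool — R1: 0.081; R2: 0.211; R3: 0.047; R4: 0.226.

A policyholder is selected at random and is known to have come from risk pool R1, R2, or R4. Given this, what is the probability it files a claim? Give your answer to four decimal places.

Let S = {R1, R2, R4}.
P(S) = 0.093 + 0.145 + 0.259 = 0.497.
P(C ∩ S) = 0.081·0.093 + 0.211·0.145 + 0.226·0.259 = 0.007533 + 0.030595 + 0.058534 = 0.096662.
P(C | S) = 0.096662 / 0.497 = 0.194491…

0.1945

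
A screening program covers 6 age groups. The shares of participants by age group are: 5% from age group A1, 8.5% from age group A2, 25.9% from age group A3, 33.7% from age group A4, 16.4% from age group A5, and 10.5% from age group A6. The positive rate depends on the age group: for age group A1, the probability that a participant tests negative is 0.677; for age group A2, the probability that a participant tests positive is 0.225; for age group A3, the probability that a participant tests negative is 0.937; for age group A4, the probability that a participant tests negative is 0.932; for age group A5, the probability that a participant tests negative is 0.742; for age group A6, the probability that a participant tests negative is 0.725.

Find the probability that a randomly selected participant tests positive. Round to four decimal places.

0.1457

P(T|A1) = 1 − 0.677 = 0.323.
P(T|A3) = 1 − 0.937 = 0.063.
P(T|A4) = 1 − 0.932 = 0.068.
P(T|A5) = 1 − 0.742 = 0.258.
P(T|A6) = 1 − 0.725 = 0.275.
P(T) = P(T|A1)·P(A1) + P(T|A2)·P(A2) + P(T|A3)·P(A3) + P(T|A4)·P(A4) + P(T|A5)·P(A5) + P(T|A6)·P(A6)
      = 0.323·0.05 + 0.225·0.085 + 0.063·0.259 + 0.068·0.337 + 0.258·0.164 + 0.275·0.105
      = 0.01615 + 0.019125 + 0.016317 + 0.022916 + 0.042312 + 0.028875 = 0.145695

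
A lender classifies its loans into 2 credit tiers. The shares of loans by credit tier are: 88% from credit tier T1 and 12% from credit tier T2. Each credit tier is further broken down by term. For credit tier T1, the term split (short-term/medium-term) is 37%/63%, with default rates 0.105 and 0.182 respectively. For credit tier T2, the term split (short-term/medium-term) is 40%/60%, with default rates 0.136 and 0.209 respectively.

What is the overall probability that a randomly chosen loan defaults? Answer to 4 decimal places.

P(D) ≈ 0.1567

P(D|T1) = 0.37·0.105 + 0.63·0.182 = 0.03885 + 0.11466 = 0.15351
P(D|T2) = 0.4·0.136 + 0.6·0.209 = 0.0544 + 0.1254 = 0.1798
By total probability over the outer partition,
P(D) = 0.88·0.15351 + 0.12·0.1798
      = 0.1350888 + 0.021576 = 0.1566648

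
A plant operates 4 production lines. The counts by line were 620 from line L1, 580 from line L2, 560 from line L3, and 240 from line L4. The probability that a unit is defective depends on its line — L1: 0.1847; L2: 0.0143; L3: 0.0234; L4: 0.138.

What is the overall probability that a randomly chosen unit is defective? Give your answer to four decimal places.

0.0845

Total: 620 + 580 + 560 + 240 = 2000.
P(L1) = 620/2000 = 0.31. P(L2) = 580/2000 = 0.29. P(L3) = 560/2000 = 0.28. P(L4) = 240/2000 = 0.12.
Summing over the partition,
P(D) = P(D|L1)·P(L1) + P(D|L2)·P(L2) + P(D|L3)·P(L3) + P(D|L4)·P(L4)
      = 0.1847·0.31 + 0.0143·0.29 + 0.0234·0.28 + 0.138·0.12
      = 0.057257 + 0.004147 + 0.006552 + 0.01656 = 0.084516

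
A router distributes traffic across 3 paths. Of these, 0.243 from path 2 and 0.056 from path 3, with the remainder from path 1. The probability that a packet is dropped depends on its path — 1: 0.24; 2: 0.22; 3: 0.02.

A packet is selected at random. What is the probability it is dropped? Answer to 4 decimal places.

0.2228

P(1) = 1 − (0.243 + 0.056) = 0.701.
Summing over the partition,
P(L) = P(L|1)·P(1) + P(L|2)·P(2) + P(L|3)·P(3)
      = 0.24·0.701 + 0.22·0.243 + 0.02·0.056
      = 0.16824 + 0.05346 + 0.00112 = 0.22282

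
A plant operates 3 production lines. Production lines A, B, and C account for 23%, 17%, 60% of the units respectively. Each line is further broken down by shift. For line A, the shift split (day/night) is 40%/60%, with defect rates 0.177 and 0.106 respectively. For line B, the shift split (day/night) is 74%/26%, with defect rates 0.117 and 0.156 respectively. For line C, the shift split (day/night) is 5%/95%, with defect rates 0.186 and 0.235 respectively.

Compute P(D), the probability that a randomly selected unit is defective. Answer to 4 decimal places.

P(D) ≈ 0.1921

P(D|A) = 0.4·0.177 + 0.6·0.106 = 0.0708 + 0.0636 = 0.1344
P(D|B) = 0.74·0.117 + 0.26·0.156 = 0.08658 + 0.04056 = 0.12714
P(D|C) = 0.05·0.186 + 0.95·0.235 = 0.0093 + 0.22325 = 0.23255
By total probability over the outer partition,
P(D) = 0.23·0.1344 + 0.17·0.12714 + 0.6·0.23255
      = 0.030912 + 0.0216138 + 0.13953 = 0.1920558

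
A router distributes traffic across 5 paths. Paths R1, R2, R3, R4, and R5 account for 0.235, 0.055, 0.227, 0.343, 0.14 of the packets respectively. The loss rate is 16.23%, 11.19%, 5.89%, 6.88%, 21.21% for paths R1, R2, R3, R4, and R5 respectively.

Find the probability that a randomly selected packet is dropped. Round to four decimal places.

P(L) = P(L|R1)·P(R1) + P(L|R2)·P(R2) + P(L|R3)·P(R3) + P(L|R4)·P(R4) + P(L|R5)·P(R5)
      = 0.1623·0.235 + 0.1119·0.055 + 0.0589·0.227 + 0.0688·0.343 + 0.2121·0.14
      = 0.0381405 + 0.0061545 + 0.0133703 + 0.0235984 + 0.029694 = 0.1109577

0.1110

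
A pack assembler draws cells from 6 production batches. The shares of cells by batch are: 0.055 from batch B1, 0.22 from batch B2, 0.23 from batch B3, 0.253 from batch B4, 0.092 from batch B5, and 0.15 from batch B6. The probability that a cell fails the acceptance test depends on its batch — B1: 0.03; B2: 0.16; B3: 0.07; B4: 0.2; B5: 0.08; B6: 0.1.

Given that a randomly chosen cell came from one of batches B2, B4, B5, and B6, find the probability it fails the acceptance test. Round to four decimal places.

0.1513

Let S = {B2, B4, B5, B6}.
P(S) = 0.22 + 0.253 + 0.092 + 0.15 = 0.715.
P(F ∩ S) = 0.16·0.22 + 0.2·0.253 + 0.08·0.092 + 0.1·0.15 = 0.0352 + 0.0506 + 0.00736 + 0.015 = 0.10816.
P(F | S) = 0.10816 / 0.715 = 0.151273…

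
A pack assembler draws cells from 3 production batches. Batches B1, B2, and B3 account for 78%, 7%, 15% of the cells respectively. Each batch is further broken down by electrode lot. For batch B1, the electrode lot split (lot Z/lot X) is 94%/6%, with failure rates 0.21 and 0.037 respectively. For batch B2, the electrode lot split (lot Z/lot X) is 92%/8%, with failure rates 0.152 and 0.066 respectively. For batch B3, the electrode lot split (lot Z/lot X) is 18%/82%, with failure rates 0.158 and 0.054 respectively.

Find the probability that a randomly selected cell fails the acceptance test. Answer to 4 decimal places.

0.1768

P(F|B1) = 0.94·0.21 + 0.06·0.037 = 0.1974 + 0.00222 = 0.19962
P(F|B2) = 0.92·0.152 + 0.08·0.066 = 0.13984 + 0.00528 = 0.14512
P(F|B3) = 0.18·0.158 + 0.82·0.054 = 0.02844 + 0.04428 = 0.07272
Then overall,
P(F) = 0.78·0.19962 + 0.07·0.14512 + 0.15·0.07272
      = 0.1557036 + 0.0101584 + 0.010908 = 0.17677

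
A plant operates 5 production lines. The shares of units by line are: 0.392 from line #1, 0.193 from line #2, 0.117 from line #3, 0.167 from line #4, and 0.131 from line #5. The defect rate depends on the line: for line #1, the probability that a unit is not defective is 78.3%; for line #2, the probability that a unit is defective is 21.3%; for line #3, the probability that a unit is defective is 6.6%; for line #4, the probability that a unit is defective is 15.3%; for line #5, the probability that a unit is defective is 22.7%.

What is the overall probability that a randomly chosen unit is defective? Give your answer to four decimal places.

0.1892

P(D|#1) = 1 − 0.783 = 0.217.
P(D) = P(D|#1)·P(#1) + P(D|#2)·P(#2) + P(D|#3)·P(#3) + P(D|#4)·P(#4) + P(D|#5)·P(#5)
      = 0.217·0.392 + 0.213·0.193 + 0.066·0.117 + 0.153·0.167 + 0.227·0.131
      = 0.085064 + 0.041109 + 0.007722 + 0.025551 + 0.029737 = 0.189183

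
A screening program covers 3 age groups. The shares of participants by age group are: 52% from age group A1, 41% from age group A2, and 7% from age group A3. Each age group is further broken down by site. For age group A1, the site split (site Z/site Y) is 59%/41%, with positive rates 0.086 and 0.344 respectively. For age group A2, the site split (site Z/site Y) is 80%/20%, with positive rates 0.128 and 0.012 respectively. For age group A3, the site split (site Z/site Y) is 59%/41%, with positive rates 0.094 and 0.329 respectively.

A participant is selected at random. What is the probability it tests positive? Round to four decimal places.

P(T|A1) = 0.59·0.086 + 0.41·0.344 = 0.05074 + 0.14104 = 0.19178
P(T|A2) = 0.8·0.128 + 0.2·0.012 = 0.1024 + 0.0024 = 0.1048
P(T|A3) = 0.59·0.094 + 0.41·0.329 = 0.05546 + 0.13489 = 0.19035
By total probability over the outer partition,
P(T) = 0.52·0.19178 + 0.41·0.1048 + 0.07·0.19035
      = 0.0997256 + 0.042968 + 0.0133245 = 0.1560181

P(T) ≈ 0.1560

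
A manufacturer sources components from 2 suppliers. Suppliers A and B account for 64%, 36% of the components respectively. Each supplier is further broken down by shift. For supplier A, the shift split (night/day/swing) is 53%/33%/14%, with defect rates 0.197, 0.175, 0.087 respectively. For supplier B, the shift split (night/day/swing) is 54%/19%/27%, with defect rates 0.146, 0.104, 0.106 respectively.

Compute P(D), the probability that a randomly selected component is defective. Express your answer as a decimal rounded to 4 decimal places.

P(D) ≈ 0.1574

P(D|A) = 0.53·0.197 + 0.33·0.175 + 0.14·0.087 = 0.10441 + 0.05775 + 0.01218 = 0.17434
P(D|B) = 0.54·0.146 + 0.19·0.104 + 0.27·0.106 = 0.07884 + 0.01976 + 0.02862 = 0.12722
By total probability over the outer partition,
P(D) = 0.64·0.17434 + 0.36·0.12722
      = 0.1115776 + 0.0457992 = 0.1573768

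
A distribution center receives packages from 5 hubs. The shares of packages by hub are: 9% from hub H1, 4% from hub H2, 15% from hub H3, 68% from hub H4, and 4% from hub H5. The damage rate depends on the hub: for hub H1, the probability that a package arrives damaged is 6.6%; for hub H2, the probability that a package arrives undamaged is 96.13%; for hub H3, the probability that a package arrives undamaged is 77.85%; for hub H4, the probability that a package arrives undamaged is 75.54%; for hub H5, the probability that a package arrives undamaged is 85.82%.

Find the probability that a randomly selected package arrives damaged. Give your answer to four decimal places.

0.2127

P(D|H2) = 1 − 0.9613 = 0.0387.
P(D|H3) = 1 − 0.7785 = 0.2215.
P(D|H4) = 1 − 0.7554 = 0.2446.
P(D|H5) = 1 − 0.8582 = 0.1418.
P(D) = P(D|H1)·P(H1) + P(D|H2)·P(H2) + P(D|H3)·P(H3) + P(D|H4)·P(H4) + P(D|H5)·P(H5)
      = 0.066·0.09 + 0.0387·0.04 + 0.2215·0.15 + 0.2446·0.68 + 0.1418·0.04
      = 0.00594 + 0.001548 + 0.033225 + 0.166328 + 0.005672 = 0.212713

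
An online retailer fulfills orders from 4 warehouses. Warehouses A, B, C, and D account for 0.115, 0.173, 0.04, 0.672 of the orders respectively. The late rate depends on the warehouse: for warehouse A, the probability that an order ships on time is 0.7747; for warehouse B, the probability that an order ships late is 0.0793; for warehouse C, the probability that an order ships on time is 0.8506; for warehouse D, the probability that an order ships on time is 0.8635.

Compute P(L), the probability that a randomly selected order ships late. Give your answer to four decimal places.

P(L) ≈ 0.1373

P(L|A) = 1 − 0.7747 = 0.2253.
P(L|C) = 1 − 0.8506 = 0.1494.
P(L|D) = 1 − 0.8635 = 0.1365.
Summing over the partition,
P(L) = P(L|A)·P(A) + P(L|B)·P(B) + P(L|C)·P(C) + P(L|D)·P(D)
      = 0.2253·0.115 + 0.0793·0.173 + 0.1494·0.04 + 0.1365·0.672
      = 0.0259095 + 0.0137189 + 0.005976 + 0.091728 = 0.1373324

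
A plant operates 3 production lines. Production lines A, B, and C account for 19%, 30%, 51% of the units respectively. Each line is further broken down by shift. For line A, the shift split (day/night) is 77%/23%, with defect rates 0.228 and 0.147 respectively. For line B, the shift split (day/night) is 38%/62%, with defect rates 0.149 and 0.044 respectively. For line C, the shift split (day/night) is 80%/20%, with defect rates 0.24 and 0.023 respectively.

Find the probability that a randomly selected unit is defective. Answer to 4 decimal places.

P(D|A) = 0.77·0.228 + 0.23·0.147 = 0.17556 + 0.03381 = 0.20937
P(D|B) = 0.38·0.149 + 0.62·0.044 = 0.05662 + 0.02728 = 0.0839
P(D|C) = 0.8·0.24 + 0.2·0.023 = 0.192 + 0.0046 = 0.1966
Then overall,
P(D) = 0.19·0.20937 + 0.3·0.0839 + 0.51·0.1966
      = 0.0397803 + 0.02517 + 0.100266 = 0.1652163

0.1652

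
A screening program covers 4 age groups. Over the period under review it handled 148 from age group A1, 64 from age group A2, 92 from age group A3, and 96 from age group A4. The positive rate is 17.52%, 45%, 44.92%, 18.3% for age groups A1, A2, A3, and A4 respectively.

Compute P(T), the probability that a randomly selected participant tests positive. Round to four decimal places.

Total: 148 + 64 + 92 + 96 = 400.
P(A1) = 148/400 = 0.37. P(A2) = 64/400 = 0.16. P(A3) = 92/400 = 0.23. P(A4) = 96/400 = 0.24.
P(T) = P(T|A1)·P(A1) + P(T|A2)·P(A2) + P(T|A3)·P(A3) + P(T|A4)·P(A4)
      = 0.1752·0.37 + 0.45·0.16 + 0.4492·0.23 + 0.183·0.24
      = 0.064824 + 0.072 + 0.103316 + 0.04392 = 0.28406

0.2841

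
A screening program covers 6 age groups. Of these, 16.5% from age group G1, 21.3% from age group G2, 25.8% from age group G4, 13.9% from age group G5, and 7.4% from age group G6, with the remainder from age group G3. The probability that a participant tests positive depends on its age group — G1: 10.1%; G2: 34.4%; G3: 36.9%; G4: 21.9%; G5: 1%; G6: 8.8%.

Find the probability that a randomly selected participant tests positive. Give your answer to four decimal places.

P(G3) = 1 − (0.165 + 0.213 + 0.258 + 0.139 + 0.074) = 0.151.
P(T) = P(T|G1)·P(G1) + P(T|G2)·P(G2) + P(T|G3)·P(G3) + P(T|G4)·P(G4) + P(T|G5)·P(G5) + P(T|G6)·P(G6)
      = 0.101·0.165 + 0.344·0.213 + 0.369·0.151 + 0.219·0.258 + 0.01·0.139 + 0.088·0.074
      = 0.016665 + 0.073272 + 0.055719 + 0.056502 + 0.00139 + 0.006512 = 0.21006

P(T) ≈ 0.2101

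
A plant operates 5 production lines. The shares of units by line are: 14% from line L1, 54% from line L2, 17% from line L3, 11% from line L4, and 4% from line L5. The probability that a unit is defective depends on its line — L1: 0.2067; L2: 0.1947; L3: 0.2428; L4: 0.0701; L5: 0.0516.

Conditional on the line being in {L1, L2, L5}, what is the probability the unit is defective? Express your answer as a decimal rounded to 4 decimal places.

Let S = {L1, L2, L5}.
P(S) = 0.14 + 0.54 + 0.04 = 0.72.
P(D ∩ S) = 0.2067·0.14 + 0.1947·0.54 + 0.0516·0.04 = 0.028938 + 0.105138 + 0.002064 = 0.13614.
P(D | S) = 0.13614 / 0.72 = 0.189083…

0.1891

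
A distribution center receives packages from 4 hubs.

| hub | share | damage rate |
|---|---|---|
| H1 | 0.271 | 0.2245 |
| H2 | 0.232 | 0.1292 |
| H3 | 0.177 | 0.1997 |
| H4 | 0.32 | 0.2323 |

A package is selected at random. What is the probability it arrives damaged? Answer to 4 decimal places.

P(D) ≈ 0.2005

P(D) = P(D|H1)·P(H1) + P(D|H2)·P(H2) + P(D|H3)·P(H3) + P(D|H4)·P(H4)
      = 0.2245·0.271 + 0.1292·0.232 + 0.1997·0.177 + 0.2323·0.32
      = 0.0608395 + 0.0299744 + 0.0353469 + 0.074336 = 0.2004968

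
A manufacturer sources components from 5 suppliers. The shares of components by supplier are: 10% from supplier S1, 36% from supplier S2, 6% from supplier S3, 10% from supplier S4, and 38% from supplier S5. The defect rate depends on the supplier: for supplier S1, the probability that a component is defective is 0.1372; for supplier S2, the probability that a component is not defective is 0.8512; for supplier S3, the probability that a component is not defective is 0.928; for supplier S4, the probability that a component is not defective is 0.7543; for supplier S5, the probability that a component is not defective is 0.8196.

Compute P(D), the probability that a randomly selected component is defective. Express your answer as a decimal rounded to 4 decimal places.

P(D|S2) = 1 − 0.8512 = 0.1488.
P(D|S3) = 1 − 0.928 = 0.072.
P(D|S4) = 1 − 0.7543 = 0.2457.
P(D|S5) = 1 − 0.8196 = 0.1804.
P(D) = P(D|S1)·P(S1) + P(D|S2)·P(S2) + P(D|S3)·P(S3) + P(D|S4)·P(S4) + P(D|S5)·P(S5)
      = 0.1372·0.1 + 0.1488·0.36 + 0.072·0.06 + 0.2457·0.1 + 0.1804·0.38
      = 0.01372 + 0.053568 + 0.00432 + 0.02457 + 0.068552 = 0.16473

0.1647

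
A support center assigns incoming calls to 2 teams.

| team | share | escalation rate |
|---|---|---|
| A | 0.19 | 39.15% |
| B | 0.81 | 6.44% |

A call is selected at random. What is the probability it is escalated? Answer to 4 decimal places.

P(E) ≈ 0.1265

Using total probability over the partition,
P(E) = P(E|A)·P(A) + P(E|B)·P(B)
      = 0.3915·0.19 + 0.0644·0.81
      = 0.074385 + 0.052164 = 0.126549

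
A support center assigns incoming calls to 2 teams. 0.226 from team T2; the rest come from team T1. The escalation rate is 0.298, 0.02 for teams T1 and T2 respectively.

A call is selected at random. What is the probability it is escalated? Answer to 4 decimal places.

P(T1) = 1 − (0.226) = 0.774.
By the law of total probability,
P(E) = P(E|T1)·P(T1) + P(E|T2)·P(T2)
      = 0.298·0.774 + 0.02·0.226
      = 0.230652 + 0.00452 = 0.235172

P(E) ≈ 0.2352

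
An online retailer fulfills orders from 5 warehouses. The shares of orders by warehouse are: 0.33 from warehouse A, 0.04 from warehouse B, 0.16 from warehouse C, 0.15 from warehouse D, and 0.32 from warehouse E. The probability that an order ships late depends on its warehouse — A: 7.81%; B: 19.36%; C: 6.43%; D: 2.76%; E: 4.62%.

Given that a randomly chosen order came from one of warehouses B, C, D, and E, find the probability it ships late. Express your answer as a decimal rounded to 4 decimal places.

P(L|S) ≈ 0.0552

Let S = {B, C, D, E}.
P(S) = 0.04 + 0.16 + 0.15 + 0.32 = 0.67.
P(L ∩ S) = 0.1936·0.04 + 0.0643·0.16 + 0.0276·0.15 + 0.0462·0.32 = 0.007744 + 0.010288 + 0.00414 + 0.014784 = 0.036956.
P(L | S) = 0.036956 / 0.67 = 0.055158…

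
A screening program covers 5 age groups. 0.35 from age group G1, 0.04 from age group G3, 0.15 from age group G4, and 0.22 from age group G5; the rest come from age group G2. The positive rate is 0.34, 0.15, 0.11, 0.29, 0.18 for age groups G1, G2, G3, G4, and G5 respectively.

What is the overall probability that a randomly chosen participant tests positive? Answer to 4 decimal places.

P(G2) = 1 − (0.35 + 0.04 + 0.15 + 0.22) = 0.24.
P(T) = P(T|G1)·P(G1) + P(T|G2)·P(G2) + P(T|G3)·P(G3) + P(T|G4)·P(G4) + P(T|G5)·P(G5)
      = 0.34·0.35 + 0.15·0.24 + 0.11·0.04 + 0.29·0.15 + 0.18·0.22
      = 0.119 + 0.036 + 0.0044 + 0.0435 + 0.0396 = 0.2425

0.2425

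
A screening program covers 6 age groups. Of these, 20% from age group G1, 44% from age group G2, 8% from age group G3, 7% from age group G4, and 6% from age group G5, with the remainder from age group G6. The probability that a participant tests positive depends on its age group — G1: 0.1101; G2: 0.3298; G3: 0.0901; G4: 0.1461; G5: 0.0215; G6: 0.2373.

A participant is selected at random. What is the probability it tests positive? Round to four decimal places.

0.2215

P(G6) = 1 − (0.2 + 0.44 + 0.08 + 0.07 + 0.06) = 0.15.
P(T) = P(T|G1)·P(G1) + P(T|G2)·P(G2) + P(T|G3)·P(G3) + P(T|G4)·P(G4) + P(T|G5)·P(G5) + P(T|G6)·P(G6)
      = 0.1101·0.2 + 0.3298·0.44 + 0.0901·0.08 + 0.1461·0.07 + 0.0215·0.06 + 0.2373·0.15
      = 0.02202 + 0.145112 + 0.007208 + 0.010227 + 0.00129 + 0.035595 = 0.221452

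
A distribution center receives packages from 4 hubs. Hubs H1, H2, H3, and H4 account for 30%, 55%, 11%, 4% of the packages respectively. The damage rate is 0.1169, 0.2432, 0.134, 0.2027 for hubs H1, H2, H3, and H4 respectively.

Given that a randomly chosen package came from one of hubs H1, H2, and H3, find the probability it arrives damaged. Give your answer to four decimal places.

Let S = {H1, H2, H3}.
P(S) = 0.3 + 0.55 + 0.11 = 0.96.
P(D ∩ S) = 0.1169·0.3 + 0.2432·0.55 + 0.134·0.11 = 0.03507 + 0.13376 + 0.01474 = 0.18357.
P(D | S) = 0.18357 / 0.96 = 0.191219…

P(D|S) ≈ 0.1912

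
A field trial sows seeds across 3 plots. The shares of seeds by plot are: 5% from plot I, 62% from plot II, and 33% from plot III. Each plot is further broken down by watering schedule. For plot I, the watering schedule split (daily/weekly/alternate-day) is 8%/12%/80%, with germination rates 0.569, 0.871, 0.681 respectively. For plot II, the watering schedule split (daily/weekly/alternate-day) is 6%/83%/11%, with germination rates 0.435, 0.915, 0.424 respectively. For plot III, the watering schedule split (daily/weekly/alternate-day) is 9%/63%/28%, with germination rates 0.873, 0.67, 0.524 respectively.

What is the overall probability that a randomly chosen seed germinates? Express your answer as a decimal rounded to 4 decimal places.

P(G|I) = 0.08·0.569 + 0.12·0.871 + 0.8·0.681 = 0.04552 + 0.10452 + 0.5448 = 0.69484
P(G|II) = 0.06·0.435 + 0.83·0.915 + 0.11·0.424 = 0.0261 + 0.75945 + 0.04664 = 0.83219
P(G|III) = 0.09·0.873 + 0.63·0.67 + 0.28·0.524 = 0.07857 + 0.4221 + 0.14672 = 0.64739
Then overall,
P(G) = 0.05·0.69484 + 0.62·0.83219 + 0.33·0.64739
      = 0.034742 + 0.5159578 + 0.2136387 = 0.7643385

0.7643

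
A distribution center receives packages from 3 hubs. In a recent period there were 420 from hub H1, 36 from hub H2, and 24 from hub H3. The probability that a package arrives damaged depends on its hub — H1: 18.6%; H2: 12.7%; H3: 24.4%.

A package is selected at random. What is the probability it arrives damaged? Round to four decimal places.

P(D) ≈ 0.1845

Total: 420 + 36 + 24 = 480.
P(H1) = 420/480 = 0.875. P(H2) = 36/480 = 0.075. P(H3) = 24/480 = 0.05.
By the law of total probability,
P(D) = P(D|H1)·P(H1) + P(D|H2)·P(H2) + P(D|H3)·P(H3)
      = 0.186·0.875 + 0.127·0.075 + 0.244·0.05
      = 0.16275 + 0.009525 + 0.0122 = 0.184475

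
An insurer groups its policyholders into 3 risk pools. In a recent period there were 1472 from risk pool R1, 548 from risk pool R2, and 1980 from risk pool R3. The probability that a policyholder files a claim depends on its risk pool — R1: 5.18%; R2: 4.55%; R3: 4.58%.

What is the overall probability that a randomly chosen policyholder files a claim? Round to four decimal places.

Total: 1472 + 548 + 1980 = 4000.
P(R1) = 1472/4000 = 0.368. P(R2) = 548/4000 = 0.137. P(R3) = 1980/4000 = 0.495.
P(C) = P(C|R1)·P(R1) + P(C|R2)·P(R2) + P(C|R3)·P(R3)
      = 0.0518·0.368 + 0.0455·0.137 + 0.0458·0.495
      = 0.0190624 + 0.0062335 + 0.022671 = 0.0479669

P(C) ≈ 0.0480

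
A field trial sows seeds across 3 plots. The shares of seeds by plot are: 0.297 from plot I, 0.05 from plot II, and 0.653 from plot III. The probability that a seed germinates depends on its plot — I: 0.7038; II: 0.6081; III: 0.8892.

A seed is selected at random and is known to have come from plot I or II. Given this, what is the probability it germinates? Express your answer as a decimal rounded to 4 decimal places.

0.6900

Let S = {I, II}.
P(S) = 0.297 + 0.05 = 0.347.
P(G ∩ S) = 0.7038·0.297 + 0.6081·0.05 = 0.2090286 + 0.030405 = 0.2394336.
P(G | S) = 0.2394336 / 0.347 = 0.690010…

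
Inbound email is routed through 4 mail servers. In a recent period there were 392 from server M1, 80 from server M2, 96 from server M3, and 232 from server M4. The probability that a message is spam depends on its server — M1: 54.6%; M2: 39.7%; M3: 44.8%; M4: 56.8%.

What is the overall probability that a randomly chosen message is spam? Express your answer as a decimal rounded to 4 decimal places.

0.5257

Total: 392 + 80 + 96 + 232 = 800.
P(M1) = 392/800 = 0.49. P(M2) = 80/800 = 0.1. P(M3) = 96/800 = 0.12. P(M4) = 232/800 = 0.29.
P(S) = P(S|M1)·P(M1) + P(S|M2)·P(M2) + P(S|M3)·P(M3) + P(S|M4)·P(M4)
      = 0.546·0.49 + 0.397·0.1 + 0.448·0.12 + 0.568·0.29
      = 0.26754 + 0.0397 + 0.05376 + 0.16472 = 0.52572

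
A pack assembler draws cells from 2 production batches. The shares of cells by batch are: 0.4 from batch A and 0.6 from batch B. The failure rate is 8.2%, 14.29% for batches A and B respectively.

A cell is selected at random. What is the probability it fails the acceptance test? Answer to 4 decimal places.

Using total probability over the partition,
P(F) = P(F|A)·P(A) + P(F|B)·P(B)
      = 0.082·0.4 + 0.1429·0.6
      = 0.0328 + 0.08574 = 0.11854

0.1185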